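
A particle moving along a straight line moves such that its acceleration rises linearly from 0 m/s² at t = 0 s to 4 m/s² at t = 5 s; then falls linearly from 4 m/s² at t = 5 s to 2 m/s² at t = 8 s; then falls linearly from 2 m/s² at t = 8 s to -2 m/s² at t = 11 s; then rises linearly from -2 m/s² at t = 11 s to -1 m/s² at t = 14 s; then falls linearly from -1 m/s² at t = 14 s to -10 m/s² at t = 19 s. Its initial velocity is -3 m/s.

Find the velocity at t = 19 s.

-16 m/s

Δv equals the area under the a-t graph; then v = v₀ + Δv.
0–5 s: ½(0 + 4)(5) = 10 m/s
5–8 s: ½(4 + 2)(3) = 9 m/s
8–11 s: ½(2 + -2)(3) = 0 m/s
11–14 s: ½(-2 + -1)(3) = -4.5 m/s
14–19 s: ½(-1 + -10)(5) = -27.5 m/s
Δv = -13 m/s, so v(19) = -3 + (-13) = -16 m/s.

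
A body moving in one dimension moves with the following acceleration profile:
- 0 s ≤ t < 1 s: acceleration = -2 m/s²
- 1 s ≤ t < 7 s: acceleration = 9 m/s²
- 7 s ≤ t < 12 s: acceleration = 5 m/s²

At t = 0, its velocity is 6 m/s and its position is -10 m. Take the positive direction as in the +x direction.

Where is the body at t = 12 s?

533.5 m

On each constant-a segment, Δv = aΔt and Δx = v₀Δt + ½aΔt²; chain segment to segment.
0–1 s: v starts 6 m/s; Δx = 6·1 + ½·-2·1² = 5 m; v ends 4 m/s.
1–7 s: v starts 4 m/s; Δx = 4·6 + ½·9·6² = 186 m; v ends 58 m/s.
7–12 s: v starts 58 m/s; Δx = 58·5 + ½·5·5² = 352.5 m; v ends 83 m/s.
x(12) = -10 + Σ Δx = 533.5 m.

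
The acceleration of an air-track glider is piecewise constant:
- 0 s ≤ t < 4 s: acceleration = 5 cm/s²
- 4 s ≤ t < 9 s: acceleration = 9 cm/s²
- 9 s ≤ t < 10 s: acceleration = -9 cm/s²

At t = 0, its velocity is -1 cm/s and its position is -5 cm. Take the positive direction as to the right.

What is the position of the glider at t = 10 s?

298 cm

On each constant-a segment, Δv = aΔt and Δx = v₀Δt + ½aΔt²; chain segment to segment.
0–4 s: v starts -1 cm/s; Δx = -1·4 + ½·5·4² = 36 cm; v ends 19 cm/s.
4–9 s: v starts 19 cm/s; Δx = 19·5 + ½·9·5² = 207.5 cm; v ends 64 cm/s.
9–10 s: v starts 64 cm/s; Δx = 64·1 + ½·-9·1² = 59.5 cm; v ends 55 cm/s.
x(10) = -5 + Σ Δx = 298 cm.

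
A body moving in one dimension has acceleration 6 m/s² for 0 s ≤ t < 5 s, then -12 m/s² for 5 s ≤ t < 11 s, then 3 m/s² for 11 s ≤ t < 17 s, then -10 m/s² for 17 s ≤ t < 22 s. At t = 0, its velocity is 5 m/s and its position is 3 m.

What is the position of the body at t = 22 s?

On each constant-a segment, Δv = aΔt and Δx = v₀Δt + ½aΔt²; chain segment to segment.
0–5 s: v starts 5 m/s; Δx = 5·5 + ½·6·5² = 100 m; v ends 35 m/s.
5–11 s: v starts 35 m/s; Δx = 35·6 + ½·-12·6² = -6 m; v ends -37 m/s.
11–17 s: v starts -37 m/s; Δx = -37·6 + ½·3·6² = -168 m; v ends -19 m/s.
17–22 s: v starts -19 m/s; Δx = -19·5 + ½·-10·5² = -220 m; v ends -69 m/s.
x(22) = 3 + Σ Δx = -291 m.

-291 m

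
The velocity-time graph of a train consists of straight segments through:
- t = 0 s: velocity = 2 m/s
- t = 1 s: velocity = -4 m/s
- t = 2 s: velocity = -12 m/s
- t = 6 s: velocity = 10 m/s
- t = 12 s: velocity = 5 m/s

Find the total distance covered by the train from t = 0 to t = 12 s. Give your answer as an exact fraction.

2536/33 m

Distance (not displacement) is the total path length: add the absolute areas under v-t.
0–1 s: v = 0 at t = 1/3 s; triangle areas 1/3 + 4/3 = 5/3 m
1–2 s: |½(-4 + -12)(1)| = 8 m
2–6 s: v = 0 at t = 46/11 s; triangle areas 144/11 + 100/11 = 244/11 m
6–12 s: |½(10 + 5)(6)| = 45 m
Total distance = 2536/33 m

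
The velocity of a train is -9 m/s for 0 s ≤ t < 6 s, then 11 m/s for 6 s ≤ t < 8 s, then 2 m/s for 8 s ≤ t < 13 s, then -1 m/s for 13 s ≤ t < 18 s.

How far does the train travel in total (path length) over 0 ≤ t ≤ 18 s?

Total distance travelled is ∫|v| dt — sum the magnitudes of each area piece.
0–6 s: |-9| × 6 = 54 m
6–8 s: |11| × 2 = 22 m
8–13 s: |2| × 5 = 10 m
13–18 s: |-1| × 5 = 5 m
Total distance = 91 m

91 m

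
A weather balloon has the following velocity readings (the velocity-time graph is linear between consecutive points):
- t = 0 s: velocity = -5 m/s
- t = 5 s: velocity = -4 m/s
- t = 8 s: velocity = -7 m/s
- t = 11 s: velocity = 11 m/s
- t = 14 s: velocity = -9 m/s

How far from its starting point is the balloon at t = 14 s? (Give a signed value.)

-30 m

Displacement is the signed area under the v-t curve.
0–5 s: ½(-5 + -4)(5) = -22.5 m
5–8 s: ½(-4 + -7)(3) = -16.5 m
8–11 s: ½(-7 + 11)(3) = 6 m
11–14 s: ½(11 + -9)(3) = 3 m
Net displacement = -30 m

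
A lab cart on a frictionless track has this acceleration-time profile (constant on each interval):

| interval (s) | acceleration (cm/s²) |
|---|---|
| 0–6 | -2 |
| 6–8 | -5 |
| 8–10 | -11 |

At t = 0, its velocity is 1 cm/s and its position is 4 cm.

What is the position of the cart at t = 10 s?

On each constant-a segment, Δv = aΔt and Δx = v₀Δt + ½aΔt²; chain segment to segment.
0–6 s: v starts 1 cm/s; Δx = 1·6 + ½·-2·6² = -30 cm; v ends -11 cm/s.
6–8 s: v starts -11 cm/s; Δx = -11·2 + ½·-5·2² = -32 cm; v ends -21 cm/s.
8–10 s: v starts -21 cm/s; Δx = -21·2 + ½·-11·2² = -64 cm; v ends -43 cm/s.
x(10) = 4 + Σ Δx = -122 cm.

-122 cm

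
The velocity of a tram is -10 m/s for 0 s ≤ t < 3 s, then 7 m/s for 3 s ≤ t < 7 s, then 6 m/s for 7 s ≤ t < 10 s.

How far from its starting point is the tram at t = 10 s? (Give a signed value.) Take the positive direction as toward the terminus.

16 m

Displacement is the signed area under the v-t curve.
0–3 s: -10 × 3 = -30 m
3–7 s: 7 × 4 = 28 m
7–10 s: 6 × 3 = 18 m
Net displacement = 16 m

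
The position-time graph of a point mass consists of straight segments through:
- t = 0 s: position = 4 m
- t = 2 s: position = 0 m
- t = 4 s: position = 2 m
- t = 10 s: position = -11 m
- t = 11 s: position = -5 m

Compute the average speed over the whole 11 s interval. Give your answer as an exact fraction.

25/11 m/s

Average speed = (total path length)/(elapsed time); on a piecewise-linear x-t graph the path length is Σ|Δx|.
0–2 s: |Δx| = |0 − 4| = 4 m
2–4 s: |Δx| = |2 − 0| = 2 m
4–10 s: |Δx| = |-11 − 2| = 13 m
10–11 s: |Δx| = |-5 − -11| = 6 m
Total path = 25 m; average speed = 25/11 = 25/11 m/s.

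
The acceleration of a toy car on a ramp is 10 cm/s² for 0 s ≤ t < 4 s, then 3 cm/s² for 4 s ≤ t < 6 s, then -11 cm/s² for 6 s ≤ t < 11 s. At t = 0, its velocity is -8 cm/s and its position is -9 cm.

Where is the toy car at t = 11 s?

161.5 cm

On each constant-a segment, Δv = aΔt and Δx = v₀Δt + ½aΔt²; chain segment to segment.
0–4 s: v starts -8 cm/s; Δx = -8·4 + ½·10·4² = 48 cm; v ends 32 cm/s.
4–6 s: v starts 32 cm/s; Δx = 32·2 + ½·3·2² = 70 cm; v ends 38 cm/s.
6–11 s: v starts 38 cm/s; Δx = 38·5 + ½·-11·5² = 52.5 cm; v ends -17 cm/s.
x(11) = -9 + Σ Δx = 161.5 cm.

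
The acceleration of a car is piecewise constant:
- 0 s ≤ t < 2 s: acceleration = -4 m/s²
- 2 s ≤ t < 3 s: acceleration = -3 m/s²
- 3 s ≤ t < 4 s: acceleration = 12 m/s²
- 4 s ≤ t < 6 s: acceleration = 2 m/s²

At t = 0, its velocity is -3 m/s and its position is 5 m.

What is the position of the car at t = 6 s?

On each constant-a segment, Δv = aΔt and Δx = v₀Δt + ½aΔt²; chain segment to segment.
0–2 s: v starts -3 m/s; Δx = -3·2 + ½·-4·2² = -14 m; v ends -11 m/s.
2–3 s: v starts -11 m/s; Δx = -11·1 + ½·-3·1² = -12.5 m; v ends -14 m/s.
3–4 s: v starts -14 m/s; Δx = -14·1 + ½·12·1² = -8 m; v ends -2 m/s.
4–6 s: v starts -2 m/s; Δx = -2·2 + ½·2·2² = 0 m; v ends 2 m/s.
x(6) = 5 + Σ Δx = -29.5 m.

-29.5 m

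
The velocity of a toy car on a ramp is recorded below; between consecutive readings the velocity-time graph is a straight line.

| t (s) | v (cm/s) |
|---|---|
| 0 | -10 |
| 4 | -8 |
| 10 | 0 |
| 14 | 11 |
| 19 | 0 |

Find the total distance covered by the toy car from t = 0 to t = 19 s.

Distance (not displacement) is the total path length: add the absolute areas under v-t.
0–4 s: |½(-10 + -8)(4)| = 36 cm
4–10 s: |½(-8 + 0)(6)| = 24 cm
10–14 s: |½(0 + 11)(4)| = 22 cm
14–19 s: |½(11 + 0)(5)| = 27.5 cm
Total distance = 109.5 cm

109.5 cm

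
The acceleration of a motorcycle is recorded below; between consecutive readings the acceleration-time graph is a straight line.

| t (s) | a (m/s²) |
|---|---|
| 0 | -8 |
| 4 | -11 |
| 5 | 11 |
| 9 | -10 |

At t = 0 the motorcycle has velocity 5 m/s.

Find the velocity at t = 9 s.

Δv equals the area under the a-t graph; then v = v₀ + Δv.
0–4 s: ½(-8 + -11)(4) = -38 m/s
4–5 s: ½(-11 + 11)(1) = 0 m/s
5–9 s: ½(11 + -10)(4) = 2 m/s
Δv = -36 m/s, so v(9) = 5 + (-36) = -31 m/s.

-31 m/s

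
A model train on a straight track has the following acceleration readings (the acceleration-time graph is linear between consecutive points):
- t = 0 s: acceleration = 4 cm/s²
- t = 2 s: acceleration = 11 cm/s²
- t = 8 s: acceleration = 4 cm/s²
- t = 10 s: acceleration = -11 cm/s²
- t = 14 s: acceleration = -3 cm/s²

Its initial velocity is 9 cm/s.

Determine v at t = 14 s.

Δv equals the area under the a-t graph; then v = v₀ + Δv.
0–2 s: ½(4 + 11)(2) = 15 cm/s
2–8 s: ½(11 + 4)(6) = 45 cm/s
8–10 s: ½(4 + -11)(2) = -7 cm/s
10–14 s: ½(-11 + -3)(4) = -28 cm/s
Δv = 25 cm/s, so v(14) = 9 + (25) = 34 cm/s.

34 cm/s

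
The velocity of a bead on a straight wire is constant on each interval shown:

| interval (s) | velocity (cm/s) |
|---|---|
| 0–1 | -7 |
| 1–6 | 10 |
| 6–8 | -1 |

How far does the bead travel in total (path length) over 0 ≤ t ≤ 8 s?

59 cm

Distance (not displacement) is the total path length: add the absolute areas under v-t.
0–1 s: |-7| × 1 = 7 cm
1–6 s: |10| × 5 = 50 cm
6–8 s: |-1| × 2 = 2 cm
Total distance = 59 cm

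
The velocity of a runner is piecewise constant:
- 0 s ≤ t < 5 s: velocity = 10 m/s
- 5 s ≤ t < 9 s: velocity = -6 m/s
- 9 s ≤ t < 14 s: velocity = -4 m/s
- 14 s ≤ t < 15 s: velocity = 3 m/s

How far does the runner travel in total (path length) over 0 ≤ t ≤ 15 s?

97 m

Total distance travelled is ∫|v| dt — sum the magnitudes of each area piece.
0–5 s: |10| × 5 = 50 m
5–9 s: |-6| × 4 = 24 m
9–14 s: |-4| × 5 = 20 m
14–15 s: |3| × 1 = 3 m
Total distance = 97 m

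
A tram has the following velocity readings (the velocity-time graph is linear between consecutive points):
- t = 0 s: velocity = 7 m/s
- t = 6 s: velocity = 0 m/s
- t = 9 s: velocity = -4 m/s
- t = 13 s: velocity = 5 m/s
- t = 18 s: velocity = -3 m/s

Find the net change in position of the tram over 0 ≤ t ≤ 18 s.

22 m

Net displacement equals the area under the velocity-time graph (areas below the axis count negative).
0–6 s: ½(7 + 0)(6) = 21 m
6–9 s: ½(0 + -4)(3) = -6 m
9–13 s: ½(-4 + 5)(4) = 2 m
13–18 s: ½(5 + -3)(5) = 5 m
Net displacement = 22 m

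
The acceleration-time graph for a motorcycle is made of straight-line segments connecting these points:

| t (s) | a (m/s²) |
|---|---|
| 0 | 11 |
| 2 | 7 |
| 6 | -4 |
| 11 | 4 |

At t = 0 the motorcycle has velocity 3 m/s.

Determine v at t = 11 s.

27 m/s

Δv equals the area under the a-t graph; then v = v₀ + Δv.
0–2 s: ½(11 + 7)(2) = 18 m/s
2–6 s: ½(7 + -4)(4) = 6 m/s
6–11 s: ½(-4 + 4)(5) = 0 m/s
Δv = 24 m/s, so v(11) = 3 + (24) = 27 m/s.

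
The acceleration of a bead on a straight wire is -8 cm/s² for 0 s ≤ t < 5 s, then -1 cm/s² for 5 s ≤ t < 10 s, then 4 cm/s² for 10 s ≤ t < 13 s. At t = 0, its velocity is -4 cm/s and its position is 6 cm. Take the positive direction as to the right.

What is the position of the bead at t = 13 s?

-475.5 cm

On each constant-a segment, Δv = aΔt and Δx = v₀Δt + ½aΔt²; chain segment to segment.
0–5 s: v starts -4 cm/s; Δx = -4·5 + ½·-8·5² = -120 cm; v ends -44 cm/s.
5–10 s: v starts -44 cm/s; Δx = -44·5 + ½·-1·5² = -232.5 cm; v ends -49 cm/s.
10–13 s: v starts -49 cm/s; Δx = -49·3 + ½·4·3² = -129 cm; v ends -37 cm/s.
x(13) = 6 + Σ Δx = -475.5 cm.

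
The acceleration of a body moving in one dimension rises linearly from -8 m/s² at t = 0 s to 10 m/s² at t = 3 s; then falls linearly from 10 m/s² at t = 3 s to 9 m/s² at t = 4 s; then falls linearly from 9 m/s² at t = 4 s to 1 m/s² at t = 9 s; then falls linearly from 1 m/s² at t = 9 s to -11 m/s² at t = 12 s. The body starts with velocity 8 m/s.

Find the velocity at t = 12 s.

30.5 m/s

Δv equals the area under the a-t graph; then v = v₀ + Δv.
0–3 s: ½(-8 + 10)(3) = 3 m/s
3–4 s: ½(10 + 9)(1) = 9.5 m/s
4–9 s: ½(9 + 1)(5) = 25 m/s
9–12 s: ½(1 + -11)(3) = -15 m/s
Δv = 22.5 m/s, so v(12) = 8 + (22.5) = 30.5 m/s.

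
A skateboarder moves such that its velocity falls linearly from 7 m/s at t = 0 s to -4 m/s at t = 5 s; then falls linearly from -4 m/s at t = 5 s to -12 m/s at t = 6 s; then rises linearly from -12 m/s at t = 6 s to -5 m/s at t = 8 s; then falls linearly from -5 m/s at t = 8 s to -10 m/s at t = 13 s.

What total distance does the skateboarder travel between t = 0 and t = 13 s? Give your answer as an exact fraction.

850/11 m

Total distance travelled is ∫|v| dt — sum the magnitudes of each area piece.
0–5 s: v = 0 at t = 35/11 s; triangle areas 245/22 + 40/11 = 325/22 m
5–6 s: |½(-4 + -12)(1)| = 8 m
6–8 s: |½(-12 + -5)(2)| = 17 m
8–13 s: |½(-5 + -10)(5)| = 37.5 m
Total distance = 850/11 m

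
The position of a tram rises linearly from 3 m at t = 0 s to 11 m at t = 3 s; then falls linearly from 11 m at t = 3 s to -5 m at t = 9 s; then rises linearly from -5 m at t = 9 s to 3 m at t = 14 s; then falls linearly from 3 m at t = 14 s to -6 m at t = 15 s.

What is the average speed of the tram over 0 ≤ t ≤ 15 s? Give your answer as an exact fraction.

Average speed = (total path length)/(elapsed time); on a piecewise-linear x-t graph the path length is Σ|Δx|.
0–3 s: |Δx| = |11 − 3| = 8 m
3–9 s: |Δx| = |-5 − 11| = 16 m
9–14 s: |Δx| = |3 − -5| = 8 m
14–15 s: |Δx| = |-6 − 3| = 9 m
Total path = 41 m; average speed = 41/15 = 41/15 m/s.

41/15 m/s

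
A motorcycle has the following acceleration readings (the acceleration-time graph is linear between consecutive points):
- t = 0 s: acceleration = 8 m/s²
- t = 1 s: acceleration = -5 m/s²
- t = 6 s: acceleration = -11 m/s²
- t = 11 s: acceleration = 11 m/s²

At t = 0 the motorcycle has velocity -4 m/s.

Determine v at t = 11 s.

Δv equals the area under the a-t graph; then v = v₀ + Δv.
0–1 s: ½(8 + -5)(1) = 1.5 m/s
1–6 s: ½(-5 + -11)(5) = -40 m/s
6–11 s: ½(-11 + 11)(5) = 0 m/s
Δv = -38.5 m/s, so v(11) = -4 + (-38.5) = -42.5 m/s.

-42.5 m/s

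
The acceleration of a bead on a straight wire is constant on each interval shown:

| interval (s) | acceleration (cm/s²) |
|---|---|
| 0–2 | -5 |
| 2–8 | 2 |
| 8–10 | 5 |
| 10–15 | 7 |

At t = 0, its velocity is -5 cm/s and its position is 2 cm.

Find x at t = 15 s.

54.5 cm

On each constant-a segment, Δv = aΔt and Δx = v₀Δt + ½aΔt²; chain segment to segment.
0–2 s: v starts -5 cm/s; Δx = -5·2 + ½·-5·2² = -20 cm; v ends -15 cm/s.
2–8 s: v starts -15 cm/s; Δx = -15·6 + ½·2·6² = -54 cm; v ends -3 cm/s.
8–10 s: v starts -3 cm/s; Δx = -3·2 + ½·5·2² = 4 cm; v ends 7 cm/s.
10–15 s: v starts 7 cm/s; Δx = 7·5 + ½·7·5² = 122.5 cm; v ends 42 cm/s.
x(15) = 2 + Σ Δx = 54.5 cm.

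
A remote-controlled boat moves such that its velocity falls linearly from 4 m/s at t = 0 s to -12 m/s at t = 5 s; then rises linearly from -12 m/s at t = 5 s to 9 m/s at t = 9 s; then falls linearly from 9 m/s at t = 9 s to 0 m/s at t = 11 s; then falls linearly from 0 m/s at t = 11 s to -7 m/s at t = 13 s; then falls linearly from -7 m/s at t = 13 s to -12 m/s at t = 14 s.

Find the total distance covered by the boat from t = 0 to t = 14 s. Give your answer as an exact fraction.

1007/14 m

Total distance travelled is ∫|v| dt — sum the magnitudes of each area piece.
0–5 s: v = 0 at t = 1.25 s; triangle areas 2.5 + 22.5 = 25 m
5–9 s: v = 0 at t = 51/7 s; triangle areas 96/7 + 54/7 = 150/7 m
9–11 s: |½(9 + 0)(2)| = 9 m
11–13 s: |½(0 + -7)(2)| = 7 m
13–14 s: |½(-7 + -12)(1)| = 9.5 m
Total distance = 1007/14 m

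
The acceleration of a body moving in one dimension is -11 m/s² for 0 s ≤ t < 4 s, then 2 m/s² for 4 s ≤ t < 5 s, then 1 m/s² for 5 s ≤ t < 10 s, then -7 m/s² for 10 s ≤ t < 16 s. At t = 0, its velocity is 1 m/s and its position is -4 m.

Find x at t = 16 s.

-664.5 m

On each constant-a segment, Δv = aΔt and Δx = v₀Δt + ½aΔt²; chain segment to segment.
0–4 s: v starts 1 m/s; Δx = 1·4 + ½·-11·4² = -84 m; v ends -43 m/s.
4–5 s: v starts -43 m/s; Δx = -43·1 + ½·2·1² = -42 m; v ends -41 m/s.
5–10 s: v starts -41 m/s; Δx = -41·5 + ½·1·5² = -192.5 m; v ends -36 m/s.
10–16 s: v starts -36 m/s; Δx = -36·6 + ½·-7·6² = -342 m; v ends -78 m/s.
x(16) = -4 + Σ Δx = -664.5 m.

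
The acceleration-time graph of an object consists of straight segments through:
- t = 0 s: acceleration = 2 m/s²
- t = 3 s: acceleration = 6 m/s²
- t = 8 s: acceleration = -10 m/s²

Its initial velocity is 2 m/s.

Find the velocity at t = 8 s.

4 m/s

Δv equals the area under the a-t graph; then v = v₀ + Δv.
0–3 s: ½(2 + 6)(3) = 12 m/s
3–8 s: ½(6 + -10)(5) = -10 m/s
Δv = 2 m/s, so v(8) = 2 + (2) = 4 m/s.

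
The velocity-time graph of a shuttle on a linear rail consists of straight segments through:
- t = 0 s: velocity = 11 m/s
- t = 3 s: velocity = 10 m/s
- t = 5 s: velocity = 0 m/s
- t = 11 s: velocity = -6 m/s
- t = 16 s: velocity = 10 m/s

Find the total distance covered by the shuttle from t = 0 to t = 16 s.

Distance (not displacement) is the total path length: add the absolute areas under v-t.
0–3 s: |½(11 + 10)(3)| = 31.5 m
3–5 s: |½(10 + 0)(2)| = 10 m
5–11 s: |½(0 + -6)(6)| = 18 m
11–16 s: v = 0 at t = 12.875 s; triangle areas 5.625 + 15.625 = 21.25 m
Total distance = 80.75 m

80.75 m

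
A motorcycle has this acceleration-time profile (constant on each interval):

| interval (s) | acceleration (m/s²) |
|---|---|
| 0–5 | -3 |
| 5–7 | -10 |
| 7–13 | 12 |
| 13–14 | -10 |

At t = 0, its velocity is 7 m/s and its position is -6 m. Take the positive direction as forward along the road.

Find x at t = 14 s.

On each constant-a segment, Δv = aΔt and Δx = v₀Δt + ½aΔt²; chain segment to segment.
0–5 s: v starts 7 m/s; Δx = 7·5 + ½·-3·5² = -2.5 m; v ends -8 m/s.
5–7 s: v starts -8 m/s; Δx = -8·2 + ½·-10·2² = -36 m; v ends -28 m/s.
7–13 s: v starts -28 m/s; Δx = -28·6 + ½·12·6² = 48 m; v ends 44 m/s.
13–14 s: v starts 44 m/s; Δx = 44·1 + ½·-10·1² = 39 m; v ends 34 m/s.
x(14) = -6 + Σ Δx = 42.5 m.

42.5 m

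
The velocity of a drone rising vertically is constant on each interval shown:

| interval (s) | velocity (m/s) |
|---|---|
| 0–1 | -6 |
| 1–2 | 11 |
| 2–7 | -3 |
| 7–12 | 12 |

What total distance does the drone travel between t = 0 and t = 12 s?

92 m

Distance (not displacement) is the total path length: add the absolute areas under v-t.
0–1 s: |-6| × 1 = 6 m
1–2 s: |11| × 1 = 11 m
2–7 s: |-3| × 5 = 15 m
7–12 s: |12| × 5 = 60 m
Total distance = 92 m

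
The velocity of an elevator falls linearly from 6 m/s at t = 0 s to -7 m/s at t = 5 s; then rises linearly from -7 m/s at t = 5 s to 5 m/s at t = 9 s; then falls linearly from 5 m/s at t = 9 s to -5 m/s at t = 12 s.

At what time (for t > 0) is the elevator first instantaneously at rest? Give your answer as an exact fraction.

t = 30/13 s

v changes sign on 0–5 s (from 6 to -7); the graph is linear there, so v = 0 at t = 0 + (-6)·(5 − 0)/(-7 − 6) = 30/13 s.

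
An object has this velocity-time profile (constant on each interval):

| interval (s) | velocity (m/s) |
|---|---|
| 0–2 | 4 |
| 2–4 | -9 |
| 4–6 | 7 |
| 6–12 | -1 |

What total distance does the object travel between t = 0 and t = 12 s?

Distance (not displacement) is the total path length: add the absolute areas under v-t.
0–2 s: |4| × 2 = 8 m
2–4 s: |-9| × 2 = 18 m
4–6 s: |7| × 2 = 14 m
6–12 s: |-1| × 6 = 6 m
Total distance = 46 m

46 m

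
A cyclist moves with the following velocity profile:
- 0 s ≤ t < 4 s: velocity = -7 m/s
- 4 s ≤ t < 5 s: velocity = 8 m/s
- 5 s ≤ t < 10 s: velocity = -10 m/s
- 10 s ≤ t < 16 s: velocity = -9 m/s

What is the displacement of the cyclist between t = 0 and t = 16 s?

Displacement is the signed area under the v-t curve.
0–4 s: -7 × 4 = -28 m
4–5 s: 8 × 1 = 8 m
5–10 s: -10 × 5 = -50 m
10–16 s: -9 × 6 = -54 m
Net displacement = -124 m

-124 m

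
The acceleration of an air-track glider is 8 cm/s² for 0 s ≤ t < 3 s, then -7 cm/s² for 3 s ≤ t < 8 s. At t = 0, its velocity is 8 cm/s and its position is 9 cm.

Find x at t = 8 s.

On each constant-a segment, Δv = aΔt and Δx = v₀Δt + ½aΔt²; chain segment to segment.
0–3 s: v starts 8 cm/s; Δx = 8·3 + ½·8·3² = 60 cm; v ends 32 cm/s.
3–8 s: v starts 32 cm/s; Δx = 32·5 + ½·-7·5² = 72.5 cm; v ends -3 cm/s.
x(8) = 9 + Σ Δx = 141.5 cm.

141.5 cm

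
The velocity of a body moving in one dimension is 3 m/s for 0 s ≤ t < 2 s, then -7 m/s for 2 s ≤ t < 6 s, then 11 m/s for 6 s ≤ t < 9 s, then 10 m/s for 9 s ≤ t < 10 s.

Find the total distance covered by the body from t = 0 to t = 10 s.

77 m

Distance (not displacement) is the total path length: add the absolute areas under v-t.
0–2 s: |3| × 2 = 6 m
2–6 s: |-7| × 4 = 28 m
6–9 s: |11| × 3 = 33 m
9–10 s: |10| × 1 = 10 m
Total distance = 77 m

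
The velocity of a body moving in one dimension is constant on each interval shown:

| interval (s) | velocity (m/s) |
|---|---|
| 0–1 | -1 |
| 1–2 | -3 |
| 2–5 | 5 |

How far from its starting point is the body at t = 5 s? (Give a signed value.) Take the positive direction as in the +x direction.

11 m

Net displacement equals the area under the velocity-time graph (areas below the axis count negative).
0–1 s: -1 × 1 = -1 m
1–2 s: -3 × 1 = -3 m
2–5 s: 5 × 3 = 15 m
Net displacement = 11 m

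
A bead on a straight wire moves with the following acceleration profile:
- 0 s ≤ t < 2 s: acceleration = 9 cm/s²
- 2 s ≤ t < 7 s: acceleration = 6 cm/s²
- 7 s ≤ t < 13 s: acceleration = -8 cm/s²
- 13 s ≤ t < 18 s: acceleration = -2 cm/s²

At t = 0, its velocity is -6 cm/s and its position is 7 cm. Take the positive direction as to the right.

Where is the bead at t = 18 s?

On each constant-a segment, Δv = aΔt and Δx = v₀Δt + ½aΔt²; chain segment to segment.
0–2 s: v starts -6 cm/s; Δx = -6·2 + ½·9·2² = 6 cm; v ends 12 cm/s.
2–7 s: v starts 12 cm/s; Δx = 12·5 + ½·6·5² = 135 cm; v ends 42 cm/s.
7–13 s: v starts 42 cm/s; Δx = 42·6 + ½·-8·6² = 108 cm; v ends -6 cm/s.
13–18 s: v starts -6 cm/s; Δx = -6·5 + ½·-2·5² = -55 cm; v ends -16 cm/s.
x(18) = 7 + Σ Δx = 201 cm.

201 cm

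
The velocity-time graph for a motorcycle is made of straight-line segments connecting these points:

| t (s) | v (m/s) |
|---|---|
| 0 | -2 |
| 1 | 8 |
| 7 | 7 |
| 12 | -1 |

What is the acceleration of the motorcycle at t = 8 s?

Acceleration is the slope of the v-t graph on 7–12 s: (-1 − 7)/(12 − 7) = -1.6 m/s².

-1.6 m/s²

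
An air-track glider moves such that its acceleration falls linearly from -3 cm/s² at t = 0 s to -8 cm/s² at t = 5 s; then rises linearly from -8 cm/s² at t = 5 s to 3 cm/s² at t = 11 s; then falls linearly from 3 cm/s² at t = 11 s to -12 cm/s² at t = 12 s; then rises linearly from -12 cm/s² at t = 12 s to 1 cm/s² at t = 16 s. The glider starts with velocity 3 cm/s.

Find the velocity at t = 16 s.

-66 cm/s

Δv equals the area under the a-t graph; then v = v₀ + Δv.
0–5 s: ½(-3 + -8)(5) = -27.5 cm/s
5–11 s: ½(-8 + 3)(6) = -15 cm/s
11–12 s: ½(3 + -12)(1) = -4.5 cm/s
12–16 s: ½(-12 + 1)(4) = -22 cm/s
Δv = -69 cm/s, so v(16) = 3 + (-69) = -66 cm/s.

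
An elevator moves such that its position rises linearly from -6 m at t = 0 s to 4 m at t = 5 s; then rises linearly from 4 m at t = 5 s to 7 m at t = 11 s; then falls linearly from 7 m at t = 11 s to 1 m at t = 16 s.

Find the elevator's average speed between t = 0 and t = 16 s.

1.1875 m/s

Average speed = (total path length)/(elapsed time); on a piecewise-linear x-t graph the path length is Σ|Δx|.
0–5 s: |Δx| = |4 − -6| = 10 m
5–11 s: |Δx| = |7 − 4| = 3 m
11–16 s: |Δx| = |1 − 7| = 6 m
Total path = 19 m; average speed = 19/16 = 1.1875 m/s.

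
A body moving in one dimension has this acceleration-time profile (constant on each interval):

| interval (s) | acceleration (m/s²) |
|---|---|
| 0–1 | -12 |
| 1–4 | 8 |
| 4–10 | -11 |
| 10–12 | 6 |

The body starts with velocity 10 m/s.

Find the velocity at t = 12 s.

-32 m/s

Δv equals the area under the a-t graph; then v = v₀ + Δv.
0–1 s: -12 × 1 = -12 m/s
1–4 s: 8 × 3 = 24 m/s
4–10 s: -11 × 6 = -66 m/s
10–12 s: 6 × 2 = 12 m/s
Δv = -42 m/s, so v(12) = 10 + (-42) = -32 m/s.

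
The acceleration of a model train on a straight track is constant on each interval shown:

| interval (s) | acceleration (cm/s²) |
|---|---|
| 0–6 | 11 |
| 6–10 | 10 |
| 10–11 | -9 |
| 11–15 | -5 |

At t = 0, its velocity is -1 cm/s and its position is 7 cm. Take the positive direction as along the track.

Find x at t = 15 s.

On each constant-a segment, Δv = aΔt and Δx = v₀Δt + ½aΔt²; chain segment to segment.
0–6 s: v starts -1 cm/s; Δx = -1·6 + ½·11·6² = 192 cm; v ends 65 cm/s.
6–10 s: v starts 65 cm/s; Δx = 65·4 + ½·10·4² = 340 cm; v ends 105 cm/s.
10–11 s: v starts 105 cm/s; Δx = 105·1 + ½·-9·1² = 100.5 cm; v ends 96 cm/s.
11–15 s: v starts 96 cm/s; Δx = 96·4 + ½·-5·4² = 344 cm; v ends 76 cm/s.
x(15) = 7 + Σ Δx = 983.5 cm.

983.5 cm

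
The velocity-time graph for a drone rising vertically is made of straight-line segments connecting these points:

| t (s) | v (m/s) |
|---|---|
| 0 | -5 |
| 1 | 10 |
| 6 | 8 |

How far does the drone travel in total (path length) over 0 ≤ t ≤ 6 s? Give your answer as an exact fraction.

Distance (not displacement) is the total path length: add the absolute areas under v-t.
0–1 s: v = 0 at t = 1/3 s; triangle areas 5/6 + 10/3 = 25/6 m
1–6 s: |½(10 + 8)(5)| = 45 m
Total distance = 295/6 m

295/6 m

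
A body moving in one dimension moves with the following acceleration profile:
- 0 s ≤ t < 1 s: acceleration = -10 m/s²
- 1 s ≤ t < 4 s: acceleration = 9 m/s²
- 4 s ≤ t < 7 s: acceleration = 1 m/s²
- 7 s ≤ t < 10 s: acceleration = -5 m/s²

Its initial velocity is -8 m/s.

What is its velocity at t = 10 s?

Δv equals the area under the a-t graph; then v = v₀ + Δv.
0–1 s: -10 × 1 = -10 m/s
1–4 s: 9 × 3 = 27 m/s
4–7 s: 1 × 3 = 3 m/s
7–10 s: -5 × 3 = -15 m/s
Δv = 5 m/s, so v(10) = -8 + (5) = -3 m/s.

-3 m/s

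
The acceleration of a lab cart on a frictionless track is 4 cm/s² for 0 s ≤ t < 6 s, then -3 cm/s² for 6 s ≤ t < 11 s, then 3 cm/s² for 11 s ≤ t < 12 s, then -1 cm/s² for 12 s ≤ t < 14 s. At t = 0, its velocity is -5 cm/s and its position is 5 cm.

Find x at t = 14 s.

On each constant-a segment, Δv = aΔt and Δx = v₀Δt + ½aΔt²; chain segment to segment.
0–6 s: v starts -5 cm/s; Δx = -5·6 + ½·4·6² = 42 cm; v ends 19 cm/s.
6–11 s: v starts 19 cm/s; Δx = 19·5 + ½·-3·5² = 57.5 cm; v ends 4 cm/s.
11–12 s: v starts 4 cm/s; Δx = 4·1 + ½·3·1² = 5.5 cm; v ends 7 cm/s.
12–14 s: v starts 7 cm/s; Δx = 7·2 + ½·-1·2² = 12 cm; v ends 5 cm/s.
x(14) = 5 + Σ Δx = 122 cm.

122 cm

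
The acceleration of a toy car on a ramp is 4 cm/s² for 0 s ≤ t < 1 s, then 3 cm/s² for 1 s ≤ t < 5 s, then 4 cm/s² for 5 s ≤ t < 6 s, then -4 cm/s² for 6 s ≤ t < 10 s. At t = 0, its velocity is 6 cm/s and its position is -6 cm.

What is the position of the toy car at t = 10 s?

162 cm

On each constant-a segment, Δv = aΔt and Δx = v₀Δt + ½aΔt²; chain segment to segment.
0–1 s: v starts 6 cm/s; Δx = 6·1 + ½·4·1² = 8 cm; v ends 10 cm/s.
1–5 s: v starts 10 cm/s; Δx = 10·4 + ½·3·4² = 64 cm; v ends 22 cm/s.
5–6 s: v starts 22 cm/s; Δx = 22·1 + ½·4·1² = 24 cm; v ends 26 cm/s.
6–10 s: v starts 26 cm/s; Δx = 26·4 + ½·-4·4² = 72 cm; v ends 10 cm/s.
x(10) = -6 + Σ Δx = 162 cm.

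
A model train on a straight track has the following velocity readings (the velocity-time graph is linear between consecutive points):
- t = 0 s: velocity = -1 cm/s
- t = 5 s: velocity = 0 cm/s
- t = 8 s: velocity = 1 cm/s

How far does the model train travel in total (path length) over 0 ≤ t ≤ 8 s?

Distance (not displacement) is the total path length: add the absolute areas under v-t.
0–5 s: |½(-1 + 0)(5)| = 2.5 cm
5–8 s: |½(0 + 1)(3)| = 1.5 cm
Total distance = 4 cm

4 cm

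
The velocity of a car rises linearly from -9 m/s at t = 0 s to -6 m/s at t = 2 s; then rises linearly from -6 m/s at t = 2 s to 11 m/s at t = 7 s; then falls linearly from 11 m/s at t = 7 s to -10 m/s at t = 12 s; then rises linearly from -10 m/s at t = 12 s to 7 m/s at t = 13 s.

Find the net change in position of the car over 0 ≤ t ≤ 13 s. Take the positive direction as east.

-1.5 m

Displacement is the signed area under the v-t curve.
0–2 s: ½(-9 + -6)(2) = -15 m
2–7 s: ½(-6 + 11)(5) = 12.5 m
7–12 s: ½(11 + -10)(5) = 2.5 m
12–13 s: ½(-10 + 7)(1) = -1.5 m
Net displacement = -1.5 m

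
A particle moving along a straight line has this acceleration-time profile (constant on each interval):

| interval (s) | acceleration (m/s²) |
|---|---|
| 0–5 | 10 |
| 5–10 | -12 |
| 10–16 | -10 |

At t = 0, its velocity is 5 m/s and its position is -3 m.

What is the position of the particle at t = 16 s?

On each constant-a segment, Δv = aΔt and Δx = v₀Δt + ½aΔt²; chain segment to segment.
0–5 s: v starts 5 m/s; Δx = 5·5 + ½·10·5² = 150 m; v ends 55 m/s.
5–10 s: v starts 55 m/s; Δx = 55·5 + ½·-12·5² = 125 m; v ends -5 m/s.
10–16 s: v starts -5 m/s; Δx = -5·6 + ½·-10·6² = -210 m; v ends -65 m/s.
x(16) = -3 + Σ Δx = 62 m.

62 m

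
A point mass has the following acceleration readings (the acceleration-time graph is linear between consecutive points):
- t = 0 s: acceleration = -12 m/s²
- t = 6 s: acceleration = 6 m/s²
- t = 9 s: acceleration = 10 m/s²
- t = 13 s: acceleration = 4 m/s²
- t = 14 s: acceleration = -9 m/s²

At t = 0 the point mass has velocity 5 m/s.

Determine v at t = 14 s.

36.5 m/s

Δv equals the area under the a-t graph; then v = v₀ + Δv.
0–6 s: ½(-12 + 6)(6) = -18 m/s
6–9 s: ½(6 + 10)(3) = 24 m/s
9–13 s: ½(10 + 4)(4) = 28 m/s
13–14 s: ½(4 + -9)(1) = -2.5 m/s
Δv = 31.5 m/s, so v(14) = 5 + (31.5) = 36.5 m/s.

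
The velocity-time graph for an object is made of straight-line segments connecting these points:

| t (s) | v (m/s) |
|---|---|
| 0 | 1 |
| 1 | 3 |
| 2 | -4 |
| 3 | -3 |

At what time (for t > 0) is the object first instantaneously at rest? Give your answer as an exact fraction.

v changes sign on 1–2 s (from 3 to -4); the graph is linear there, so v = 0 at t = 1 + (-3)·(2 − 1)/(-4 − 3) = 10/7 s.

t = 10/7 s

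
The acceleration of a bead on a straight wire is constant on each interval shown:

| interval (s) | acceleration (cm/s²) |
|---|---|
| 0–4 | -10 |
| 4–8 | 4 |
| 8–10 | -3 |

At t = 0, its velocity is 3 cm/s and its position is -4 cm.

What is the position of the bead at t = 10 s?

-236 cm

On each constant-a segment, Δv = aΔt and Δx = v₀Δt + ½aΔt²; chain segment to segment.
0–4 s: v starts 3 cm/s; Δx = 3·4 + ½·-10·4² = -68 cm; v ends -37 cm/s.
4–8 s: v starts -37 cm/s; Δx = -37·4 + ½·4·4² = -116 cm; v ends -21 cm/s.
8–10 s: v starts -21 cm/s; Δx = -21·2 + ½·-3·2² = -48 cm; v ends -27 cm/s.
x(10) = -4 + Σ Δx = -236 cm.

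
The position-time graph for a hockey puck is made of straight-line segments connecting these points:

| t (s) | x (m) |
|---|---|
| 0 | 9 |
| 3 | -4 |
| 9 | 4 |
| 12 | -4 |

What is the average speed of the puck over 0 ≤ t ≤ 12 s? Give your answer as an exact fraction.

Average speed = (total path length)/(elapsed time); on a piecewise-linear x-t graph the path length is Σ|Δx|.
0–3 s: |Δx| = |-4 − 9| = 13 m
3–9 s: |Δx| = |4 − -4| = 8 m
9–12 s: |Δx| = |-4 − 4| = 8 m
Total path = 29 m; average speed = 29/12 = 29/12 m/s.

29/12 m/s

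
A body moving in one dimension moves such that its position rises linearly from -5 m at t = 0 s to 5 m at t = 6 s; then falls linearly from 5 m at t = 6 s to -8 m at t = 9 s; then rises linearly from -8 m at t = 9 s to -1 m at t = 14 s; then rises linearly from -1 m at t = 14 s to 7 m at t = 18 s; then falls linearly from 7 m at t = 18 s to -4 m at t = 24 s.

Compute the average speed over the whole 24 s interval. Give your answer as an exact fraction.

49/24 m/s

Average speed = (total path length)/(elapsed time); on a piecewise-linear x-t graph the path length is Σ|Δx|.
0–6 s: |Δx| = |5 − -5| = 10 m
6–9 s: |Δx| = |-8 − 5| = 13 m
9–14 s: |Δx| = |-1 − -8| = 7 m
14–18 s: |Δx| = |7 − -1| = 8 m
18–24 s: |Δx| = |-4 − 7| = 11 m
Total path = 49 m; average speed = 49/24 = 49/24 m/s.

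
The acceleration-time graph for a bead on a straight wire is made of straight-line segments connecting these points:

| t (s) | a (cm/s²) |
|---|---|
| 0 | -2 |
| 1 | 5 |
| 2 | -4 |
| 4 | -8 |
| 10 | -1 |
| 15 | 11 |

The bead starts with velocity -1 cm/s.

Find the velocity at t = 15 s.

-13 cm/s

Δv equals the area under the a-t graph; then v = v₀ + Δv.
0–1 s: ½(-2 + 5)(1) = 1.5 cm/s
1–2 s: ½(5 + -4)(1) = 0.5 cm/s
2–4 s: ½(-4 + -8)(2) = -12 cm/s
4–10 s: ½(-8 + -1)(6) = -27 cm/s
10–15 s: ½(-1 + 11)(5) = 25 cm/s
Δv = -12 cm/s, so v(15) = -1 + (-12) = -13 cm/s.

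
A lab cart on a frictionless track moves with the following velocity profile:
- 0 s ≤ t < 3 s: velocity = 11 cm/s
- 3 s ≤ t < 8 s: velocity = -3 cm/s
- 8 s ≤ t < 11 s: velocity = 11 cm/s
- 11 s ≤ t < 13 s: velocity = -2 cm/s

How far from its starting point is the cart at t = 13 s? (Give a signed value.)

47 cm

Displacement is the signed area under the v-t curve.
0–3 s: 11 × 3 = 33 cm
3–8 s: -3 × 5 = -15 cm
8–11 s: 11 × 3 = 33 cm
11–13 s: -2 × 2 = -4 cm
Net displacement = 47 cm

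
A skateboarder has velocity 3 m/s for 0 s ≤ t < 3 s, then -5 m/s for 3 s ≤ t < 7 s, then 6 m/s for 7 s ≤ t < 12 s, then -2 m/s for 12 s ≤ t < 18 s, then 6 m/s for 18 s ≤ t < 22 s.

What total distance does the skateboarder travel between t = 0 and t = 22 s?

95 m

Distance (not displacement) is the total path length: add the absolute areas under v-t.
0–3 s: |3| × 3 = 9 m
3–7 s: |-5| × 4 = 20 m
7–12 s: |6| × 5 = 30 m
12–18 s: |-2| × 6 = 12 m
18–22 s: |6| × 4 = 24 m
Total distance = 95 m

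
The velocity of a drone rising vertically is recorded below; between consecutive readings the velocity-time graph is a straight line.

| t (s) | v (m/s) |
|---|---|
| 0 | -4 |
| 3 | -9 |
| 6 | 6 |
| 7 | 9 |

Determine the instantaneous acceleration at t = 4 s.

5 m/s²

Acceleration is the slope of the v-t graph on 3–6 s: (6 − -9)/(6 − 3) = 5 m/s².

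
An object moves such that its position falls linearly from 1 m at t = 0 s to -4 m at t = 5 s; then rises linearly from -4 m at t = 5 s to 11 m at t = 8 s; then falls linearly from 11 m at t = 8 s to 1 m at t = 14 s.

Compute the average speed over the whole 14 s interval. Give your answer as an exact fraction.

15/7 m/s

Average speed = (total path length)/(elapsed time); on a piecewise-linear x-t graph the path length is Σ|Δx|.
0–5 s: |Δx| = |-4 − 1| = 5 m
5–8 s: |Δx| = |11 − -4| = 15 m
8–14 s: |Δx| = |1 − 11| = 10 m
Total path = 30 m; average speed = 30/14 = 15/7 m/s.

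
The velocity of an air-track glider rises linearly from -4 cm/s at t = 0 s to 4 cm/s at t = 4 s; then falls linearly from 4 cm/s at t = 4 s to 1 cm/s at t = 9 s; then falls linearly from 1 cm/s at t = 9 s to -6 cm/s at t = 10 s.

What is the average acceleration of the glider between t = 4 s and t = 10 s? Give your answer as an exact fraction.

Average acceleration = Δv/Δt = (-6 − 4)/(10 − 4) = -5/3 cm/s².

-5/3 cm/s²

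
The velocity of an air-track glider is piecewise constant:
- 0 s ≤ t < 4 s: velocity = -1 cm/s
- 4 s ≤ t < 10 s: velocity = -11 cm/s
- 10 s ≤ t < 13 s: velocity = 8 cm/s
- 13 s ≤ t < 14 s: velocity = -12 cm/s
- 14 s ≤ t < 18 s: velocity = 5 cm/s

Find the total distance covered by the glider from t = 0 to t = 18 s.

126 cm

Total distance travelled is ∫|v| dt — sum the magnitudes of each area piece.
0–4 s: |-1| × 4 = 4 cm
4–10 s: |-11| × 6 = 66 cm
10–13 s: |8| × 3 = 24 cm
13–14 s: |-12| × 1 = 12 cm
14–18 s: |5| × 4 = 20 cm
Total distance = 126 cm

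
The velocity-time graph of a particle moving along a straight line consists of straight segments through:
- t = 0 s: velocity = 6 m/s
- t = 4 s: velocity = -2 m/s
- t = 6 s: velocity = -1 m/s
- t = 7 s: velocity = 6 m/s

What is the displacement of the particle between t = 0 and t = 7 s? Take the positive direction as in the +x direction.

7.5 m

Displacement is the signed area under the v-t curve.
0–4 s: ½(6 + -2)(4) = 8 m
4–6 s: ½(-2 + -1)(2) = -3 m
6–7 s: ½(-1 + 6)(1) = 2.5 m
Net displacement = 7.5 m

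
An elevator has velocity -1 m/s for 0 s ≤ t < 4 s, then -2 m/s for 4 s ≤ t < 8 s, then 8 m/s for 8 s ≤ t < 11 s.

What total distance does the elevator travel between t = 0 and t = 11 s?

Distance (not displacement) is the total path length: add the absolute areas under v-t.
0–4 s: |-1| × 4 = 4 m
4–8 s: |-2| × 4 = 8 m
8–11 s: |8| × 3 = 24 m
Total distance = 36 m

36 m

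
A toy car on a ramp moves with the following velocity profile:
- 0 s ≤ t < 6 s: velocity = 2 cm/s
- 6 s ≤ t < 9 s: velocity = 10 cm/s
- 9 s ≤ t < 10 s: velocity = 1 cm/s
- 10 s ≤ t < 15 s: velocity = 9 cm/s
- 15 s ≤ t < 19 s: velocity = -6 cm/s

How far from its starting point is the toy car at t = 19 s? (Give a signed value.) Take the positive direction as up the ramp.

64 cm

Displacement is the signed area under the v-t curve.
0–6 s: 2 × 6 = 12 cm
6–9 s: 10 × 3 = 30 cm
9–10 s: 1 × 1 = 1 cm
10–15 s: 9 × 5 = 45 cm
15–19 s: -6 × 4 = -24 cm
Net displacement = 64 cm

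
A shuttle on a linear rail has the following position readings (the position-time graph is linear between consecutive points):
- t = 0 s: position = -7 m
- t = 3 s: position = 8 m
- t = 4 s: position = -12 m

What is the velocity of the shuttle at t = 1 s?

Velocity is the slope of the x-t graph on 0–3 s: (8 − -7)/(3 − 0) = 5 m/s.

5 m/s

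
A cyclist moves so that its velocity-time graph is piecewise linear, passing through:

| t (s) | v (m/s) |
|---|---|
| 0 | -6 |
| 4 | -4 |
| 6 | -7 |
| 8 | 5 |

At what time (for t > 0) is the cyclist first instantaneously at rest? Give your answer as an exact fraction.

t = 43/6 s

v changes sign on 6–8 s (from -7 to 5); the graph is linear there, so v = 0 at t = 6 + (7)·(8 − 6)/(5 − -7) = 43/6 s.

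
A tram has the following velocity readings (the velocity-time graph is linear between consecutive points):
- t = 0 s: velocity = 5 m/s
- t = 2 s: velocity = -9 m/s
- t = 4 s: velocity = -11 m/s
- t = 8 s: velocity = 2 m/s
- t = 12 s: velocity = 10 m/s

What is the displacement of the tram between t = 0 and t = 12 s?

-18 m

Net displacement equals the area under the velocity-time graph (areas below the axis count negative).
0–2 s: ½(5 + -9)(2) = -4 m
2–4 s: ½(-9 + -11)(2) = -20 m
4–8 s: ½(-11 + 2)(4) = -18 m
8–12 s: ½(2 + 10)(4) = 24 m
Net displacement = -18 m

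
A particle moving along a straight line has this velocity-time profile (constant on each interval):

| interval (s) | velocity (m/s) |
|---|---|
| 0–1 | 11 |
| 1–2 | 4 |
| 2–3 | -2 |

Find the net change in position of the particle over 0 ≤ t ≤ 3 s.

Net displacement equals the area under the velocity-time graph (areas below the axis count negative).
0–1 s: 11 × 1 = 11 m
1–2 s: 4 × 1 = 4 m
2–3 s: -2 × 1 = -2 m
Net displacement = 13 m

13 m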